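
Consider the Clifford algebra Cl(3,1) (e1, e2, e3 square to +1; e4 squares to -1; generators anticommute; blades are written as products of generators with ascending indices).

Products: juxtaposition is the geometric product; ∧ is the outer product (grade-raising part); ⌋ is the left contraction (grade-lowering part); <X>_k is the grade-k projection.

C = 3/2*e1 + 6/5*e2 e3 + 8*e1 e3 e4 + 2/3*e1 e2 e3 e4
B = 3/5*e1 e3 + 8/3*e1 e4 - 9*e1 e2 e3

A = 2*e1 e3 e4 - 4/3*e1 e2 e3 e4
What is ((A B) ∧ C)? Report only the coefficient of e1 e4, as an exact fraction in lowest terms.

step 1: -16/3*e3 + 54/5*e4 - 32/9*e2 e3 + 86/5*e2 e4
step 2: 8*e1 e3 - 81/5*e1 e4 - 16/3*e1 e2 e3 + 129/5*e1 e2 e4 + 324/25*e2 e3 e4
Answer: -81/5


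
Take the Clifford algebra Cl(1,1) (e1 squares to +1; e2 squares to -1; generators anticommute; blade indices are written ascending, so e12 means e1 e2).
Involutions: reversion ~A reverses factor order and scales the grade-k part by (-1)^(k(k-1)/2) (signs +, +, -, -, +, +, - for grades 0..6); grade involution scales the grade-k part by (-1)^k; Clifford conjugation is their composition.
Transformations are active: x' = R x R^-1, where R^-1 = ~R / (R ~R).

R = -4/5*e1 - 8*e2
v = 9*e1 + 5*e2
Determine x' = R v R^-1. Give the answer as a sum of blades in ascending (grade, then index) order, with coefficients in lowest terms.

~R = -4/5*e1 - 8*e2, and R ~R = -1584/25, so R^-1 = ~R / (-1584/25).
R v = 164/5 + 68*e12
Answer: -809/99*e1 + 325/99*e2


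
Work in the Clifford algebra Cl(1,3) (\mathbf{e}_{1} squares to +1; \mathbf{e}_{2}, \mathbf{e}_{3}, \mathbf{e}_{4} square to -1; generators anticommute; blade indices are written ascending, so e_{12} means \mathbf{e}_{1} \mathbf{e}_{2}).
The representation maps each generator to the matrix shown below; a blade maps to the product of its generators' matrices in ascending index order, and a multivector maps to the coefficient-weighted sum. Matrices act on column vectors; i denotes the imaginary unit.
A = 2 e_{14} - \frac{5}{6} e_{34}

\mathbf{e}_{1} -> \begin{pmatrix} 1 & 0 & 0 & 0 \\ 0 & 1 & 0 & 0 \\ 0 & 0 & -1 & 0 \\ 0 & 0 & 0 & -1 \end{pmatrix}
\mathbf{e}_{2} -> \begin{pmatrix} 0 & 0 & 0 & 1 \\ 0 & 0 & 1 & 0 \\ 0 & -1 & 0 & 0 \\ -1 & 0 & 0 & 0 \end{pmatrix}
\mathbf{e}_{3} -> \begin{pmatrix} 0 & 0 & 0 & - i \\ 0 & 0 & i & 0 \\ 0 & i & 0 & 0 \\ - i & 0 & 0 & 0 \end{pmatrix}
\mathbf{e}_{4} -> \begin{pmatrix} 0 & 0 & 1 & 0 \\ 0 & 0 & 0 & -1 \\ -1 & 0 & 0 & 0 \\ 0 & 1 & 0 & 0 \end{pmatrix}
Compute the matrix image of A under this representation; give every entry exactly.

Bivector images (products of the table entries): rho(e_{14}) = rho(\mathbf{e}_{1})rho(\mathbf{e}_{4}) = \begin{pmatrix} 0 & 0 & 1 & 0 \\ 0 & 0 & 0 & -1 \\ 1 & 0 & 0 & 0 \\ 0 & -1 & 0 & 0 \end{pmatrix}; rho(e_{34}) = rho(\mathbf{e}_{3})rho(\mathbf{e}_{4}) = \begin{pmatrix} 0 & - i & 0 & 0 \\ - i & 0 & 0 & 0 \\ 0 & 0 & 0 & - i \\ 0 & 0 & - i & 0 \end{pmatrix}.
M = (2)*rho(e_{14}) + (-\frac{5}{6})*rho(e_{34}), summed entrywise:
Answer: \begin{pmatrix} 0 & \frac{5 i}{6} & 2 & 0 \\ \frac{5 i}{6} & 0 & 0 & -2 \\ 2 & 0 & 0 & \frac{5 i}{6} \\ 0 & -2 & \frac{5 i}{6} & 0 \end{pmatrix}


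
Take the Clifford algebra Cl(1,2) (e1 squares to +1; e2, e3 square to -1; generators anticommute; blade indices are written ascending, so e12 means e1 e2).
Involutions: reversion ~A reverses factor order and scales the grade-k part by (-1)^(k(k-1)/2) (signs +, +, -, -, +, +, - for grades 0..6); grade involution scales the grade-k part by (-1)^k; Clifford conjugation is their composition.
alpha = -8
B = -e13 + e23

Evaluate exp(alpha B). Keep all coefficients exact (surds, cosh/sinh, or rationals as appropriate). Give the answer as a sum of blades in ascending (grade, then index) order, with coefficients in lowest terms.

B^2 term by term: the squares give (-1)^2*(e13)^2 + (1)^2*(e23)^2 = 1*(+1) + 1*(-1) = 0 (each basis 2-blade squares to minus the product of its generators' squares); cross terms between blades sharing an index anticommute and cancel. So B^2 = 0.
B^2 = 0, hence only two terms survive: exp(alpha B) = 1 + alpha B (parabolic case).
Answer: 1 + 8*e13 - 8*e23


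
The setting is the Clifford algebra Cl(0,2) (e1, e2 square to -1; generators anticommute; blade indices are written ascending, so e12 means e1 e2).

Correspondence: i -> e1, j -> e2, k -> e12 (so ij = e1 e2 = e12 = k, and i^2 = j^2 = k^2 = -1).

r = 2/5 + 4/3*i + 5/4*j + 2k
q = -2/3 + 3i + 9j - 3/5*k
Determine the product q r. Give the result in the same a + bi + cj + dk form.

In blades: q = -2/3 + 3*e1 + 9*e2 - 3/5*e12, r = 2/5 + 4/3*e1 + 5/4*e2 + 2*e12.
Distribute q over r term by term (generator squares from the signature, products reordered to ascending indices): (-2/3)*r = -4/15 - 8/9*e1 - 5/6*e2 - 4/3*e12; (3*e1)*r = -4 + 6/5*e1 - 6*e2 + 15/4*e12; (9*e2)*r = -45/4 + 18*e1 + 18/5*e2 - 12*e12; (-3/5*e12)*r = 6/5 + 3/4*e1 - 4/5*e2 - 6/25*e12.
Sum: -859/60 + 3431/180*e1 - 121/30*e2 - 2947/300*e12; translating back through the correspondence:
Answer: -859/60 + 3431/180*i - 121/30*j - 2947/300*k


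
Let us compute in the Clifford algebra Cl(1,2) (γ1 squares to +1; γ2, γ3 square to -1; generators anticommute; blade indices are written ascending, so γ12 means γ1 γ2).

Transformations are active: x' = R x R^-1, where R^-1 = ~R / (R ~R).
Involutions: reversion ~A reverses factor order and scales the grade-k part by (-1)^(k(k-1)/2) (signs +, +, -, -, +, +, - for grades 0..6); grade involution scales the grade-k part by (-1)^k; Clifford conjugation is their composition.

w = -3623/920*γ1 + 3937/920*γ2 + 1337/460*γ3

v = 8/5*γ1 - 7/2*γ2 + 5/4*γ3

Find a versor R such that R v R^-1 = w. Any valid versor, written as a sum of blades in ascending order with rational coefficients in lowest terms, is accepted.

Sketch: the shared square -4501/400 makes R = v + w = -2151/920*γ1 + 717/920*γ2 + 478/115*γ3 the natural versor; its sandwich fixes that direction, negates (v - w)/2, and sends v to w.
Answer: -2151/920*γ1 + 717/920*γ2 + 478/115*γ3


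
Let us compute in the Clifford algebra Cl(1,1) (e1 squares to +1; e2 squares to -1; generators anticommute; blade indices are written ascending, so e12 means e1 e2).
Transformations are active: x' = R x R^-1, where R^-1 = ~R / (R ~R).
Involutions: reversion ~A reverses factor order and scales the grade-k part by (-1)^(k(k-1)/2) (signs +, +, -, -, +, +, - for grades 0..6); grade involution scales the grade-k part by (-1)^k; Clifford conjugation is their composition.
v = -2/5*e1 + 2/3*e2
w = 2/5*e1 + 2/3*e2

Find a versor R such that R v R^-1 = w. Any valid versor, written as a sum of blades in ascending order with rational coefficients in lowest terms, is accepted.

The midline construction: v and w both square to -64/225, so reflecting in their sum 4/3*e2 exchanges them.
Answer: 4/3*e2


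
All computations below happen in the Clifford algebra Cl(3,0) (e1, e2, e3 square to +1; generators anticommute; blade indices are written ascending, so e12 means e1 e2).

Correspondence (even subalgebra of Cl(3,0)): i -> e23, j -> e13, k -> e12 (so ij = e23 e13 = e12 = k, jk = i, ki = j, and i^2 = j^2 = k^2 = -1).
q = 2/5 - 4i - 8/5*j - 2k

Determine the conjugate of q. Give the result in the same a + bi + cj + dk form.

In blades: q = 2/5 - 2*e12 - 8/5*e13 - 4*e23.
Quaternion conjugation is reversion on the even subalgebra: the scalar is fixed and every grade-2 blade flips sign, giving 2/5 + 2*e12 + 8/5*e13 + 4*e23; translating back:
Answer: 2/5 + 4i + 8/5*j + 2k


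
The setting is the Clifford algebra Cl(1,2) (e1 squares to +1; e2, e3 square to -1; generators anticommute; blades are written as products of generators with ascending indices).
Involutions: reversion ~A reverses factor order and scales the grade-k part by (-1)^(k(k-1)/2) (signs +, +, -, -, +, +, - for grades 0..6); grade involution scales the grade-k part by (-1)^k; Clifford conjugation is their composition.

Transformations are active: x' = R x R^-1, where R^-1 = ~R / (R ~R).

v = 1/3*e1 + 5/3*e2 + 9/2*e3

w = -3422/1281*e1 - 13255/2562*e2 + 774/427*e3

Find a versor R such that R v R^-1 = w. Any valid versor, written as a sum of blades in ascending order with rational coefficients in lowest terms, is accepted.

Why this works: both vectors square to -275/12, so q(v) = q(w) and R = v + w = -2995/1281*e1 - 2995/854*e2 + 5391/854*e3 carries v to w — its own direction survives, the complement (v - w)/2 flips.
Answer: -2995/1281*e1 - 2995/854*e2 + 5391/854*e3


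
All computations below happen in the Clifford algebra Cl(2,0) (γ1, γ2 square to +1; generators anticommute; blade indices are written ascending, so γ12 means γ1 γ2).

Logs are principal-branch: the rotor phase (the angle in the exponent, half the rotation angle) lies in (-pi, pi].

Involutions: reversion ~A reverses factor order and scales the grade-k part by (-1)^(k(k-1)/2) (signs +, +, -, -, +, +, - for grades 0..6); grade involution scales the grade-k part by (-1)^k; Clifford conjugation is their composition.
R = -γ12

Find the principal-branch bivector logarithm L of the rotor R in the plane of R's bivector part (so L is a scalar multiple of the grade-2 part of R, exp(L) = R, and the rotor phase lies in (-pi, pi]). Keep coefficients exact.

The scalar part of R is 0, which pins the rotor phase on the principal branch; dividing the bivector part by the sine of that phase recovers the unit plane, and L is the phase times that plane.
Concretely: cos(phase) = 0 gives phase = ±pi/2, and since phase/sin(phase) is even the sign is immaterial: L = (phase/sin(phase)) * <R>_2 = (pi/2) * <R>_2.
Answer: -pi/2*γ12


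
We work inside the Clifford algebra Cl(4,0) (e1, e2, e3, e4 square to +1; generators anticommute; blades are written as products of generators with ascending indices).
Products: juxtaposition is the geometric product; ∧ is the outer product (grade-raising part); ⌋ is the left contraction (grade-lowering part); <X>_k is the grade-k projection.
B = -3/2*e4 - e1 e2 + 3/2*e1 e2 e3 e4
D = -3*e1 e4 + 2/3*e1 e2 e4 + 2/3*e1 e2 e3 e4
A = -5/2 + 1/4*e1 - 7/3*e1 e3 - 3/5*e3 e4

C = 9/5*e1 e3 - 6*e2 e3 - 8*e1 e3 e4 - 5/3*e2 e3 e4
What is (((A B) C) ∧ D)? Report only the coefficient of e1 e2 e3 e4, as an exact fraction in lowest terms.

step 1: -1/4*e2 + 9/10*e3 + 15/4*e4 + 17/5*e1 e2 - 3/8*e1 e4 + 7/3*e2 e3 - 7/2*e2 e4 + 7/2*e1 e3 e4 + 3/8*e2 e3 e4 - 63/20*e1 e2 e3 e4
step 2: 341/8 - 687/100*e1 + 153/5*e2 + 31/3*e3 - 29/180*e4 + 211/30*e1 e2 - 252/5*e1 e3 - 117/10*e1 e4 - 1237/100*e2 e3 - 417/100*e2 e4 + 2489/120*e3 e4 - 1077/40*e1 e2 e3 + 361/120*e1 e2 e4 + 13/12*e1 e3 e4 + 47/10*e2 e3 e4 + 131/20*e1 e2 e3 e4
step 3: -1023/8*e1 e4 + 7213/60*e1 e2 e4 + 31*e1 e3 e4 + 32587/450*e1 e2 e3 e4
Answer: 32587/450


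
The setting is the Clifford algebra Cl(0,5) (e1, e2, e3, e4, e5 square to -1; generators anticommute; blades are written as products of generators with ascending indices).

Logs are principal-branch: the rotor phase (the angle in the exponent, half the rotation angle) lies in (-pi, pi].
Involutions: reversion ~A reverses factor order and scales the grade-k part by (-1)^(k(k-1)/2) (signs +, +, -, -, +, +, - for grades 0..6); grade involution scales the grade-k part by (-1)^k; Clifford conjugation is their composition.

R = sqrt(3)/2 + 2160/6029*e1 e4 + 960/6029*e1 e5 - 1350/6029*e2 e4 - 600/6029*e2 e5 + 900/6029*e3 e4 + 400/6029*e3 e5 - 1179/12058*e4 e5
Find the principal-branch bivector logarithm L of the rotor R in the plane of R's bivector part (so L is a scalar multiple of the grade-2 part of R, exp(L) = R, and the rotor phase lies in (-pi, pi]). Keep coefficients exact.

The scalar part of R is sqrt(3)/2, which fixes the principal-branch rotor phase; the unit plane is then the bivector part divided by the sine of that phase, and L is that plane scaled by the phase.
Concretely: cos(phase) = sqrt(3)/2 gives phase = ±pi/6, and since phase/sin(phase) is even the sign is immaterial: L = (phase/sin(phase)) * <R>_2 = (pi/3) * <R>_2.
Answer: 720*pi/6029*e1 e4 + 320*pi/6029*e1 e5 - 450*pi/6029*e2 e4 - 200*pi/6029*e2 e5 + 300*pi/6029*e3 e4 + 400*pi/18087*e3 e5 - 393*pi/12058*e4 e5


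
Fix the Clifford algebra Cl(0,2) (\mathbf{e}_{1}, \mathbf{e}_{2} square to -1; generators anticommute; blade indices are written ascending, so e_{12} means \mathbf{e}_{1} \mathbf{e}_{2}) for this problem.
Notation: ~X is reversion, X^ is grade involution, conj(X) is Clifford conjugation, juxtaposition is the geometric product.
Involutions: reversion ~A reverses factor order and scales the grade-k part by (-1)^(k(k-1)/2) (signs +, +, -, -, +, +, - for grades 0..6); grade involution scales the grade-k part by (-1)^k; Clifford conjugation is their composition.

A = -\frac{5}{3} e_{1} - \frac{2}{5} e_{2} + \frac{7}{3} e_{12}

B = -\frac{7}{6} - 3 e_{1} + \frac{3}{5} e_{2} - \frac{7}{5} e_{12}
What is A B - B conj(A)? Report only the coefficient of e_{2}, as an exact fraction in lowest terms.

first term: -\frac{112}{75} + \frac{497}{450} e_{1} - \frac{133}{15} e_{2} - \frac{443}{90} e_{12}
second term: \frac{112}{75} - \frac{1253}{450} e_{1} - \frac{49}{5} e_{2} + \frac{47}{90} e_{12}
Answer: \frac{14}{15}


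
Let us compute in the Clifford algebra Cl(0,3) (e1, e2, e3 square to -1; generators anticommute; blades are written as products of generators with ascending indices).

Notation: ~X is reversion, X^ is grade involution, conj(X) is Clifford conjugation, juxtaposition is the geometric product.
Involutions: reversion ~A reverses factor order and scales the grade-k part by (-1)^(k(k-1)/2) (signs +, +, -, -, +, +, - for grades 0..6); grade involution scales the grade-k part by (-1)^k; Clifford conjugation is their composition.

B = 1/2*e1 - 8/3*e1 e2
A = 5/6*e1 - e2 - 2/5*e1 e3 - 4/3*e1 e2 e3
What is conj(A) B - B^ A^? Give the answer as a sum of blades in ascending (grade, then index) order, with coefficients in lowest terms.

first term: 5/12 - 8/3*e1 - 20/9*e2 - 151/45*e3 - 1/2*e1 e2 + 26/15*e2 e3
second term: -5/12 + 8/3*e1 + 20/9*e2 + 151/45*e3 - 1/2*e1 e2 + 26/15*e2 e3
Answer: 5/6 - 16/3*e1 - 40/9*e2 - 302/45*e3


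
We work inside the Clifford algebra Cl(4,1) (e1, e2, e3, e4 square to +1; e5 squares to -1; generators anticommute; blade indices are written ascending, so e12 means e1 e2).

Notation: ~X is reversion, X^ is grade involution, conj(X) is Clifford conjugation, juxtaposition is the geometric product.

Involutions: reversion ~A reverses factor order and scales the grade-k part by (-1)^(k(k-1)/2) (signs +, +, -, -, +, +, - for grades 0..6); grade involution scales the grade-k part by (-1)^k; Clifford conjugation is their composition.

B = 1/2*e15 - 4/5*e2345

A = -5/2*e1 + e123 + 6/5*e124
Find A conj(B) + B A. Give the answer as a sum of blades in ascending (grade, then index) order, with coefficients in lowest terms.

first term: 5/4*e5 - 24/25*e135 + 4/5*e145 - 1/2*e235 - 3/5*e245 + 2*e12345
second term: 5/4*e5 - 24/25*e135 + 4/5*e145 - 1/2*e235 - 3/5*e245 + 2*e12345
Answer: 5/2*e5 - 48/25*e135 + 8/5*e145 - e235 - 6/5*e245 + 4*e12345


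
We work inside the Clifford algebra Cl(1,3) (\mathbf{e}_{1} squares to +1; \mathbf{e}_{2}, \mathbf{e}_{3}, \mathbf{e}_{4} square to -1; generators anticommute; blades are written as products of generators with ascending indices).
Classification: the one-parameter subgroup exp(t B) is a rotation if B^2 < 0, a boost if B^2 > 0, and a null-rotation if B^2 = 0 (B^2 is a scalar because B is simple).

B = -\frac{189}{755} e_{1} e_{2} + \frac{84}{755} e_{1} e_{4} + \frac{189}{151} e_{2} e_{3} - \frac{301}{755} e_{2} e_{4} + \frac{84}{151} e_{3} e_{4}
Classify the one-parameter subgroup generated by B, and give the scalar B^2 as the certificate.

B^2 term by term: the squares give (-\frac{189}{755})^2*(e_{1} e_{2})^2 + (\frac{84}{755})^2*(e_{1} e_{4})^2 + (\frac{189}{151})^2*(e_{2} e_{3})^2 + (-\frac{301}{755})^2*(e_{2} e_{4})^2 + (\frac{84}{151})^2*(e_{3} e_{4})^2 = \frac{35721}{570025}*(+1) + \frac{7056}{570025}*(+1) + \frac{35721}{22801}*(-1) + \frac{90601}{570025}*(-1) + \frac{7056}{22801}*(-1) = -\frac{49}{25} (each basis 2-blade squares to minus the product of its generators' squares); cross terms between blades sharing an index anticommute and cancel; the commuting (index-disjoint) pairs give grade-4 terms 2*c*c'*(blade product), which cancel blade by blade — e_{1} e_{2} e_{3} e_{4}: -\frac{31752}{114005} + \frac{31752}{114005} = 0 — confirming B is simple. So B^2 = -\frac{49}{25}.
Answer: rotation, certificate B^2 = -\frac{49}{25}. The invariant at work: B^2 = -\frac{49}{25} is unchanged by conjugation, hence its sign classifies the subgroup whatever basis B is written in.


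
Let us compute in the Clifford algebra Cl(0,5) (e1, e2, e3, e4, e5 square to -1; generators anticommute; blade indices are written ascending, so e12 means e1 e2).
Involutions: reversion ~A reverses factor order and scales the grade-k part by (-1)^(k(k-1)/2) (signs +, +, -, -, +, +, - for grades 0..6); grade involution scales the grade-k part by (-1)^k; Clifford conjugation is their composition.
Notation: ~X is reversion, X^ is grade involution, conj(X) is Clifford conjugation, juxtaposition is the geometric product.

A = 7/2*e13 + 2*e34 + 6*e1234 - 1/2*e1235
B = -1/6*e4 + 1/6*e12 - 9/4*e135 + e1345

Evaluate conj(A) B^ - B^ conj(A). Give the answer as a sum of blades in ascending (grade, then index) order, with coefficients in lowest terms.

first term: 9/8*e2 + 1/3*e3 + 63/8*e5 + 2*e15 + 7/12*e23 - 1/2*e24 - 6*e25 - e34 + 1/12*e35 + 7/2*e45 - e123 - 7/12*e134 - 9/2*e145 + 27/2*e245 - 1/3*e1234 + 1/12*e12345
second term: -9/8*e2 - 1/3*e3 + 63/8*e5 + 2*e15 - 7/12*e23 + 1/2*e24 + 6*e25 - e34 + 1/12*e35 + 7/2*e45 + e123 - 7/12*e134 + 9/2*e145 + 27/2*e245 - 1/3*e1234 + 1/12*e12345
Answer: 9/4*e2 + 2/3*e3 + 7/6*e23 - e24 - 12*e25 - 2*e123 - 9*e145


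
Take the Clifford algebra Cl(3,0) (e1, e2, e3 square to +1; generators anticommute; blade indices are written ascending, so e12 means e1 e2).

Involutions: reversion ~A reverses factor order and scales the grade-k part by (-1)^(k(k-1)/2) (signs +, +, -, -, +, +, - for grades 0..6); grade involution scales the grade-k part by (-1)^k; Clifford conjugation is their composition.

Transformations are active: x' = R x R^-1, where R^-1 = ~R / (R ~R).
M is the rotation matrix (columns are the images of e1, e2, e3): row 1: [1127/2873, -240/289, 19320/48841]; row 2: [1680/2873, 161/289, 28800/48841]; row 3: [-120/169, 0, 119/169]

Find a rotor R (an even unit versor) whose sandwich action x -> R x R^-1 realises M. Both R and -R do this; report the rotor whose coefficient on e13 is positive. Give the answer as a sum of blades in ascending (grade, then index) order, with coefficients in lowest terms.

Method: write R = a + b12*e12 + b13*e13 + b23*e23 with a^2 + b12^2 + b13^2 + b23^2 = 1 (so R^-1 = ~R). Expanding the columns R e_j ~R gives tr M = 4a^2 - 1 and, from the antisymmetric part, M21 - M12 = -4a*b12, M13 - M31 = 4a*b13, M32 - M23 = -4a*b23.
Here tr M = 80759/48841, so a^2 = (1 + tr M)/4 = 32400/48841 and a = ±180/221. Taking a = 180/221: M21 - M12 = 69120/48841, M13 - M31 = 54000/48841, M32 - M23 = -28800/48841, giving b12 = -96/221, b13 = 75/221, b23 = 40/221, i.e. R = 180/221 - 96/221*e12 + 75/221*e13 + 40/221*e23.
Its e13 coefficient is already positive.
Answer: 180/221 - 96/221*e12 + 75/221*e13 + 40/221*e23. Uniqueness: Spin(3) -> SO(3) maps R and -R to the same rotation of trace 80759/48841; fixing the sign of the e13 coefficient removes the ambiguity.


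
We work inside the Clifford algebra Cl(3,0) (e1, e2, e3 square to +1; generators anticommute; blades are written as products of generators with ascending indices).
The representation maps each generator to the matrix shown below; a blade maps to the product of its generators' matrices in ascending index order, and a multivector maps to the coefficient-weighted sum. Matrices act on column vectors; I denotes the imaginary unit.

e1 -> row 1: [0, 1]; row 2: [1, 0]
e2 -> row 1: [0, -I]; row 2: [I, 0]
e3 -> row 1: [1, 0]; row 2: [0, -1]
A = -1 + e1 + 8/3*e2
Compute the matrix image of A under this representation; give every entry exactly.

M = (-1)*1 + (1)*rho(e1) + (8/3)*rho(e2), summed entrywise (1 is the identity matrix):
Answer: row 1: [-1, 1 - 8*I/3]; row 2: [1 + 8*I/3, -1]


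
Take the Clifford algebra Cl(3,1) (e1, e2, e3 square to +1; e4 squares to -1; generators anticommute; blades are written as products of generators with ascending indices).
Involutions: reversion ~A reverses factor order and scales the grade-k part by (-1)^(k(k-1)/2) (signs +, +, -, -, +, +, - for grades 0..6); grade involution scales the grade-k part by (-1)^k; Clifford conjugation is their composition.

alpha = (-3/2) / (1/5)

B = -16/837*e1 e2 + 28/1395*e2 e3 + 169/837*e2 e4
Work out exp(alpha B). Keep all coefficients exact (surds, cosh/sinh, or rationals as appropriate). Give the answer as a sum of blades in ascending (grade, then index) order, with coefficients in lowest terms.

B^2 term by term: the squares give (-16/837)^2*(e1 e2)^2 + (28/1395)^2*(e2 e3)^2 + (169/837)^2*(e2 e4)^2 = 256/700569*(-1) + 784/1946025*(-1) + 28561/700569*(+1) = 1/25 (each basis 2-blade squares to minus the product of its generators' squares); cross terms between blades sharing an index anticommute and cancel. So B^2 = 1/25.
B^2 = 1/25 — the series telescopes hyperbolically here: l = 1/5, alpha*l = -3/2, so exp(alpha B) = cosh(-3/2) + (sinh(-3/2)/(1/5))*B = cosh(3/2) + (-5*sinh(3/2))*B.
Answer: cosh(3/2) + 80*sinh(3/2)/837*e1 e2 - 28*sinh(3/2)/279*e2 e3 - 845*sinh(3/2)/837*e2 e4


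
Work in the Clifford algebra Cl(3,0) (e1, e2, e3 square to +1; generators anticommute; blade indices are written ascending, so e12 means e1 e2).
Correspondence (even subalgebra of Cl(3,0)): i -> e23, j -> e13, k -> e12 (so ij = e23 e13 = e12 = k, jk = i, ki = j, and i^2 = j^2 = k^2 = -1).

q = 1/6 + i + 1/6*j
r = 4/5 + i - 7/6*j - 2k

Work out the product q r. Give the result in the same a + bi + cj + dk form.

In blades: q = 1/6 + 1/6*e13 + e23, r = 4/5 - 2*e12 - 7/6*e13 + e23.
Distribute q over r term by term (generator squares from the signature, products reordered to ascending indices): (1/6)*r = 2/15 - 1/3*e12 - 7/36*e13 + 1/6*e23; (1/6*e13)*r = 7/36 - 1/6*e12 + 2/15*e13 - 1/3*e23; (e23)*r = -1 - 7/6*e12 + 2*e13 + 4/5*e23.
Sum: -121/180 - 5/3*e12 + 349/180*e13 + 19/30*e23; translating back through the correspondence:
Answer: -121/180 + 19/30*i + 349/180*j - 5/3*k


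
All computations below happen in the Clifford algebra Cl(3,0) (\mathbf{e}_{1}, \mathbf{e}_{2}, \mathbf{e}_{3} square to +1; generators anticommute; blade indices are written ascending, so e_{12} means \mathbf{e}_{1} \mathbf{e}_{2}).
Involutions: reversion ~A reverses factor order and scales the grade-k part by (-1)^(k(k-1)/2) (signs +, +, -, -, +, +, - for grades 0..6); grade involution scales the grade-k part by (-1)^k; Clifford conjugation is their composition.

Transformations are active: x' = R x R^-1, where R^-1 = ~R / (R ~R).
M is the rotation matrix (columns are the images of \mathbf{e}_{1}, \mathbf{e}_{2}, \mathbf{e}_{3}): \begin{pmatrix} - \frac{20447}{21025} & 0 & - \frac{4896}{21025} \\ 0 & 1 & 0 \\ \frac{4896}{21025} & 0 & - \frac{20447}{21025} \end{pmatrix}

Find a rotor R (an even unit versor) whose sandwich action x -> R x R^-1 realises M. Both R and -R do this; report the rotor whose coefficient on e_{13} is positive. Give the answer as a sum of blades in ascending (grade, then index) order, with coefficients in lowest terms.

Method: write R = a + b12*e_{12} + b13*e_{13} + b23*e_{23} with a^2 + b12^2 + b13^2 + b23^2 = 1 (so R^-1 = ~R). Expanding the columns R e_j ~R gives tr M = 4a^2 - 1 and, from the antisymmetric part, M21 - M12 = -4a*b12, M13 - M31 = 4a*b13, M32 - M23 = -4a*b23.
Here tr M = -\frac{19869}{21025}, so a^2 = (1 + tr M)/4 = \frac{289}{21025} and a = ±\frac{17}{145}. Taking a = \frac{17}{145}: M21 - M12 = 0, M13 - M31 = -\frac{9792}{21025}, M32 - M23 = 0, giving b12 = 0, b13 = -\frac{144}{145}, b23 = 0, i.e. R = \frac{17}{145} - \frac{144}{145} e_{13}.
Its e_{13} coefficient is negative, so report the other preimage -R.
Answer: -\frac{17}{145} + \frac{144}{145} e_{13}. Note: both R and -R realise this M (trace -\frac{19869}{21025}); the covering map identifies them, and the e_{13}-coefficient sign is the tie-breaker.


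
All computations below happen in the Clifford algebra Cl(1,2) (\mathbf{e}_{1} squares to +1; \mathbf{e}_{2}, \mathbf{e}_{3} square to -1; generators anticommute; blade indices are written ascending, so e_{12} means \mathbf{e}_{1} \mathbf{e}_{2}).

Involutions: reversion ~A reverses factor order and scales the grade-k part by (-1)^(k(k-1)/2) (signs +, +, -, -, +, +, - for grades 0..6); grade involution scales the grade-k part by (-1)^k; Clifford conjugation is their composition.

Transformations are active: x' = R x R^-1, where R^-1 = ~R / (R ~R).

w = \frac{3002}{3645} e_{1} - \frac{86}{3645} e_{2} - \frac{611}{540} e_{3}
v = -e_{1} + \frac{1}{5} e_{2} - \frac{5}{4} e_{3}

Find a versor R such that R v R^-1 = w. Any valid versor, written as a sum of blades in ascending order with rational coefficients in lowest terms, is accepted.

Take R = v + w = -\frac{643}{3645} e_{1} + \frac{643}{3645} e_{2} - \frac{643}{270} e_{3}. Because q(v) = q(w) = -\frac{241}{400}, conjugation by R sends v exactly to w.
Answer: -\frac{643}{3645} e_{1} + \frac{643}{3645} e_{2} - \frac{643}{270} e_{3}


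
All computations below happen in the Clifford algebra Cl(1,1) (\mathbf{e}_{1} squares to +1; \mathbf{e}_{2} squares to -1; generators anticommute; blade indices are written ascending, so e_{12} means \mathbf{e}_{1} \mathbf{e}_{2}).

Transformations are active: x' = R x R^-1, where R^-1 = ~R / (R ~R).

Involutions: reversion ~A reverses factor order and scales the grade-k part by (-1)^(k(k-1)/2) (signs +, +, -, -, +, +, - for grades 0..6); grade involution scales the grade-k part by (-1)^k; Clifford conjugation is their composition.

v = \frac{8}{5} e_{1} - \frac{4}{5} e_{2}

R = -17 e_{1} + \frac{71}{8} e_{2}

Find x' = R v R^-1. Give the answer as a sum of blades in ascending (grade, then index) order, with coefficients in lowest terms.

~R = -17 e_{1} + \frac{71}{8} e_{2}, and R ~R = \frac{13455}{64}, so R^-1 = ~R / (\frac{13455}{64}).
R v = -\frac{201}{10} - \frac{3}{5} e_{12}
Answer: \frac{37016}{22425} e_{1} - \frac{20116}{22425} e_{2}


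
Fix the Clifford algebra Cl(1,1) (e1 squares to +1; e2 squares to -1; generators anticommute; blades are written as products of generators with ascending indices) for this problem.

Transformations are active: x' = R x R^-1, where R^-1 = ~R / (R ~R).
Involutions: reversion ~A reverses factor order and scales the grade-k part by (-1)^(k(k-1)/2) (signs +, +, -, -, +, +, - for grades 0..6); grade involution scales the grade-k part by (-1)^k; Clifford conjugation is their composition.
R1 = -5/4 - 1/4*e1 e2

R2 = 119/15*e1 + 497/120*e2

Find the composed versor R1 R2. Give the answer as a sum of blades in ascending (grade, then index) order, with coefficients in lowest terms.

Distribute over the terms of R1 (each basis-blade product reordered to ascending indices, repeated generators contracted through their squares):
(-5/4) R2 = -119/12*e1 - 497/96*e2
(-1/4*e1 e2) R2 = 497/480*e1 + 119/60*e2
Summing the partial products and collecting blades:
Answer: -1421/160*e1 - 511/160*e2


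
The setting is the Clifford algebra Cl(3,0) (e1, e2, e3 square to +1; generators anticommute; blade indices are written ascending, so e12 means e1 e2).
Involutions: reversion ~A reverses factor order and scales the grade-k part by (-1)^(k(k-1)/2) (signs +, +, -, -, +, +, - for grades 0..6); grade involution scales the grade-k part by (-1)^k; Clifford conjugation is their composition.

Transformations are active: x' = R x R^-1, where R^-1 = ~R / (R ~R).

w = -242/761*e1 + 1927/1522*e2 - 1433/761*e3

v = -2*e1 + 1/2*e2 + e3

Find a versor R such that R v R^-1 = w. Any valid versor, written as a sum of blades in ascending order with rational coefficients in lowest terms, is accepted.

Key observation: q(v) = q(w) = 21/4 (sandwiches preserve the norm), so R = v + w = -1764/761*e1 + 1344/761*e2 - 672/761*e3 works whenever it is invertible — the component of v along it is kept and (v - w)/2 reverses, sending v to w.
Answer: -1764/761*e1 + 1344/761*e2 - 672/761*e3


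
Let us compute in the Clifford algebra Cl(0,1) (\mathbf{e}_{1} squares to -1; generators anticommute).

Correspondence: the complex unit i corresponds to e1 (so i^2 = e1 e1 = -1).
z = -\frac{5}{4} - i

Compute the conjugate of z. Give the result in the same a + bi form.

In blades: z = -\frac{5}{4} - e_{1}.
Conjugation here is Clifford conjugation: the scalar is fixed and the grade-1 and grade-2 blades all flip sign, giving -\frac{5}{4} + e_{1}; translating back:
Answer: -\frac{5}{4} + i


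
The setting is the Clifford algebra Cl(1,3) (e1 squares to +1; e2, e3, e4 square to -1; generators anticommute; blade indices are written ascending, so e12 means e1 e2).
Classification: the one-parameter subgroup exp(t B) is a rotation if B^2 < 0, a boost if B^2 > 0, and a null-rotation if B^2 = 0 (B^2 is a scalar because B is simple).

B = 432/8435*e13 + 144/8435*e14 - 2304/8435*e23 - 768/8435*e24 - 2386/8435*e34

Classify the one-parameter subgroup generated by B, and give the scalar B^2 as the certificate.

B^2 term by term: the squares give (432/8435)^2*(e13)^2 + (144/8435)^2*(e14)^2 + (-2304/8435)^2*(e23)^2 + (-768/8435)^2*(e24)^2 + (-2386/8435)^2*(e34)^2 = 186624/71149225*(+1) + 20736/71149225*(+1) + 5308416/71149225*(-1) + 589824/71149225*(-1) + 5692996/71149225*(-1) = -4/25 (each basis 2-blade squares to minus the product of its generators' squares); cross terms between blades sharing an index anticommute and cancel; the commuting (index-disjoint) pairs give grade-4 terms 2*c*c'*(blade product), which cancel blade by blade — e1234: 663552/71149225 - 663552/71149225 = 0 — confirming B is simple. So B^2 = -4/25.
Answer: rotation, certificate B^2 = -4/25. Because -4/25 is invariant under every versor sandwich, the classification follows from its sign alone.


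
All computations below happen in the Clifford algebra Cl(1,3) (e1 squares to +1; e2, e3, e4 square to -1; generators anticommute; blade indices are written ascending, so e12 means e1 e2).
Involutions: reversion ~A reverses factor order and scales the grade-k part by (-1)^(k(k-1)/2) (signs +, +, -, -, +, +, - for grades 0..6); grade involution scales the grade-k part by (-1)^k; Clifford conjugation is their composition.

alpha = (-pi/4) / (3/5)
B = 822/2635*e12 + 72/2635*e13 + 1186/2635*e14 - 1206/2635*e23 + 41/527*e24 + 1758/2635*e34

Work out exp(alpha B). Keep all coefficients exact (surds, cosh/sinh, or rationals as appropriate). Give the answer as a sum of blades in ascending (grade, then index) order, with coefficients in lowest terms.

B^2 term by term: the squares give (822/2635)^2*(e12)^2 + (72/2635)^2*(e13)^2 + (1186/2635)^2*(e14)^2 + (-1206/2635)^2*(e23)^2 + (41/527)^2*(e24)^2 + (1758/2635)^2*(e34)^2 = 675684/6943225*(+1) + 5184/6943225*(+1) + 1406596/6943225*(+1) + 1454436/6943225*(-1) + 1681/277729*(-1) + 3090564/6943225*(-1) = -9/25 (each basis 2-blade squares to minus the product of its generators' squares); cross terms between blades sharing an index anticommute and cancel; the commuting (index-disjoint) pairs give grade-4 terms 2*c*c'*(blade product), which cancel blade by blade — e1234: 2890152/6943225 - 5904/1388645 - 2860632/6943225 = 0 — confirming B is simple. So B^2 = -9/25.
B^2 = -9/25 — B^2 < 0, so the exponential closes trigonometrically: l = 3/5, alpha*l = -pi/4, so exp(alpha B) = cos(-pi/4) + (sin(-pi/4)/(3/5))*B = sqrt(2)/2 + (-5*sqrt(2)/6)*B.
Answer: sqrt(2)/2 - 137*sqrt(2)/527*e12 - 12*sqrt(2)/527*e13 - 593*sqrt(2)/1581*e14 + 201*sqrt(2)/527*e23 - 205*sqrt(2)/3162*e24 - 293*sqrt(2)/527*e34


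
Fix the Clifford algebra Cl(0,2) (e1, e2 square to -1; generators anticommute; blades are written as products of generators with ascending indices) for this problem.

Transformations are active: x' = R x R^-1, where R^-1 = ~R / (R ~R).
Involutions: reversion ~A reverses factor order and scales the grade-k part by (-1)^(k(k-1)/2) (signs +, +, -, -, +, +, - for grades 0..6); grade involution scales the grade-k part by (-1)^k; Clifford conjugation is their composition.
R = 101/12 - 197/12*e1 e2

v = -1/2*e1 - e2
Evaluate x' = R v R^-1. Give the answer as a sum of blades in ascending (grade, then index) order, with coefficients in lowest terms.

~R = 101/12 + 197/12*e1 e2, and R ~R = 24505/72, so R^-1 = ~R / (24505/72).
R v = -165/8*e1 - 5/24*e2
Answer: -2549/4901*e1 + 9701/9802*e2


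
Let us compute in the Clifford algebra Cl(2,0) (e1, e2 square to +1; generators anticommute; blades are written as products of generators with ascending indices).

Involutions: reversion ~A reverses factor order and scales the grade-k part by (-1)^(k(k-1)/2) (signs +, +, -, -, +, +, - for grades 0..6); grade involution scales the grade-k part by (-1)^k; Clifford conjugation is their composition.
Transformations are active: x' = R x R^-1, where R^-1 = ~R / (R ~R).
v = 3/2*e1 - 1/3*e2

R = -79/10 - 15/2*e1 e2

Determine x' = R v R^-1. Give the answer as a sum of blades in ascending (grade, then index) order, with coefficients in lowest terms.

~R = -79/10 + 15/2*e1 e2, and R ~R = 5933/50, so R^-1 = ~R / (5933/50).
R v = -187/20*e1 + 833/60*e2
Answer: -89/349*e1 - 3173/2094*e2


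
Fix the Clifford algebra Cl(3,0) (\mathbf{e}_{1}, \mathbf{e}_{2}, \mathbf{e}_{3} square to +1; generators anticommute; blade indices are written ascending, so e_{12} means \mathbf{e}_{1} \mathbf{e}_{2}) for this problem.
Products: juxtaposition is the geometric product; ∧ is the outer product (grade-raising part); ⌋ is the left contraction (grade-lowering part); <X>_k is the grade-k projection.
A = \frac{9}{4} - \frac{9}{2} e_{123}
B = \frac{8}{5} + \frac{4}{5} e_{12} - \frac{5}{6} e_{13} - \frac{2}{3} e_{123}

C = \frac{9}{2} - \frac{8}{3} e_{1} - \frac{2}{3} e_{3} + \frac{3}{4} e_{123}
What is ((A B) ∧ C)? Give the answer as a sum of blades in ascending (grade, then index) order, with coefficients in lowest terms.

step 1: \frac{3}{5} + \frac{15}{4} e_{2} + \frac{18}{5} e_{3} + \frac{9}{5} e_{12} - \frac{15}{8} e_{13} - \frac{87}{10} e_{123}
step 2: \frac{27}{10} - \frac{8}{5} e_{1} + \frac{135}{8} e_{2} + \frac{79}{5} e_{3} + \frac{181}{10} e_{12} + \frac{93}{80} e_{13} - \frac{5}{2} e_{23} - \frac{399}{10} e_{123}
Answer: \frac{27}{10} - \frac{8}{5} e_{1} + \frac{135}{8} e_{2} + \frac{79}{5} e_{3} + \frac{181}{10} e_{12} + \frac{93}{80} e_{13} - \frac{5}{2} e_{23} - \frac{399}{10} e_{123}


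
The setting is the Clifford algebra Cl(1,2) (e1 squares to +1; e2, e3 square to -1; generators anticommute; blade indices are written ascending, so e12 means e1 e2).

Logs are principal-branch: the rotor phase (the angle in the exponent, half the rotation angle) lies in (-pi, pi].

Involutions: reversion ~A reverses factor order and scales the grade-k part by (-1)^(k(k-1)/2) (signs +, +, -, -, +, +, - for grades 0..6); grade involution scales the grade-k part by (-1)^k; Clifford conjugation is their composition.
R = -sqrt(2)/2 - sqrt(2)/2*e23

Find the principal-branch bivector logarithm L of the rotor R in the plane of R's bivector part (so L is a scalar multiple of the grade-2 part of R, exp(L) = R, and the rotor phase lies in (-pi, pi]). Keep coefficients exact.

The scalar part of R is -sqrt(2)/2, so the principal-branch rotor phase is pinned; divide the bivector part by its sine to get the unit plane — L is the phase times that plane.
Concretely: cos(phase) = -sqrt(2)/2 gives phase = ±3*pi/4, and since phase/sin(phase) is even the sign is immaterial: L = (phase/sin(phase)) * <R>_2 = (3*sqrt(2)*pi/4) * <R>_2.
Answer: -3*pi/4*e23


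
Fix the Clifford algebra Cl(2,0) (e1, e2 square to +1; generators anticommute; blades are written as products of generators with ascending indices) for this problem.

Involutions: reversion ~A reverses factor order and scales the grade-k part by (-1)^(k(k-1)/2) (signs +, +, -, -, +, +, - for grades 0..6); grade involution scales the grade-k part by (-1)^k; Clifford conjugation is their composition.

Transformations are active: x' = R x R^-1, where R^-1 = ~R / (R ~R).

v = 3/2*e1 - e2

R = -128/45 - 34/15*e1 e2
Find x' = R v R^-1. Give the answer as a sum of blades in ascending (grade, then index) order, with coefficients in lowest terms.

~R = -128/45 + 34/15*e1 e2, and R ~R = 26788/2025, so R^-1 = ~R / (26788/2025).
R v = -2*e1 + 281/45*e2
Answer: -8571/13394*e1 - 11287/6697*e2


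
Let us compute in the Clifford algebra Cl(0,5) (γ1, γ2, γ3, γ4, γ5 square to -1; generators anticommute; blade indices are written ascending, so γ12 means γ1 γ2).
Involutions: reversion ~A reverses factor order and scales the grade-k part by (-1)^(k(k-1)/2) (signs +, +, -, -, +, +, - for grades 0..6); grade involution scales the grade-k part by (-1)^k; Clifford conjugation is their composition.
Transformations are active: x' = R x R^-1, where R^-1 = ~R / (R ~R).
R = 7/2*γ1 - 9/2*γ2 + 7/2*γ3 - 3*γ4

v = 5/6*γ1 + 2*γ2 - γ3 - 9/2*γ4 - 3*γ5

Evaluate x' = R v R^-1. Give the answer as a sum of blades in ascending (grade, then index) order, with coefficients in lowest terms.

~R = 7/2*γ1 - 9/2*γ2 + 7/2*γ3 - 3*γ4, and R ~R = -215/4, so R^-1 = ~R / (-215/4).
R v = -47/12 + 43/4*γ12 - 77/12*γ13 - 53/4*γ14 - 21/2*γ15 - 5/2*γ23 + 105/4*γ24 + 27/2*γ25 - 75/4*γ34 - 21/2*γ35 + 9*γ45
Answer: -139/430*γ1 - 571/215*γ2 + 974/645*γ3 + 1747/430*γ4 + 3*γ5


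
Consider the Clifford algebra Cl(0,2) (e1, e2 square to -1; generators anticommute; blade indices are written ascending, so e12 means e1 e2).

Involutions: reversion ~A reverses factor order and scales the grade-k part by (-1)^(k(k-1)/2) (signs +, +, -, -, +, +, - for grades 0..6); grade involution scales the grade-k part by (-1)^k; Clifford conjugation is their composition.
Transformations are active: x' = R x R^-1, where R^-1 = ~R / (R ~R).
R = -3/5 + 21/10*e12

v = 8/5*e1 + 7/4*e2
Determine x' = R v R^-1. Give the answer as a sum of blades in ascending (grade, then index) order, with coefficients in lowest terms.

~R = -3/5 - 21/10*e12, and R ~R = 477/100, so R^-1 = ~R / (477/100).
R v = -927/200*e1 + 231/100*e2
Answer: -23/53*e1 - 2471/1060*e2


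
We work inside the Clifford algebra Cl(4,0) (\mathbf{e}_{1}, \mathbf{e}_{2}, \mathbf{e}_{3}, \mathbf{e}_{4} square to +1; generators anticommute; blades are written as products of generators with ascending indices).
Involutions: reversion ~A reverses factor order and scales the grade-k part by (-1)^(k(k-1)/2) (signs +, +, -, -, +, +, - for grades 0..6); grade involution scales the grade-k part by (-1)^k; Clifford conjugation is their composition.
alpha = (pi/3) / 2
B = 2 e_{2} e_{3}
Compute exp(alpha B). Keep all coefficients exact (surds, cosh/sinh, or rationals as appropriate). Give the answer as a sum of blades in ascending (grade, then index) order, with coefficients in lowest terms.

B^2 = (2)^2*(e_{2} e_{3})^2 = 4*(-1) = -4 (a basis 2-blade squares to minus the product of its generators' squares).
B^2 = -4 — B^2 < 0, so the exponential closes trigonometrically: l = 2, alpha*l = \frac{\pi}{3}, so exp(alpha B) = cos(\frac{\pi}{3}) + (sin(\frac{\pi}{3})/2)*B = \frac{1}{2} + (\frac{\sqrt{3}}{4})*B.
Answer: \frac{1}{2} + \frac{\sqrt{3}}{2} e_{2} e_{3}


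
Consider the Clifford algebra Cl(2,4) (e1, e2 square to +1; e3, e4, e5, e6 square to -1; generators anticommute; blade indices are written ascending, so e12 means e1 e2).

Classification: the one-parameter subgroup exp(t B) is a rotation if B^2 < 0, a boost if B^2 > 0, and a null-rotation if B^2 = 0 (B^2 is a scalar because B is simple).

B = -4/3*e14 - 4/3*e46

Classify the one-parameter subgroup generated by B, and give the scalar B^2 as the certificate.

B^2 term by term: the squares give (-4/3)^2*(e14)^2 + (-4/3)^2*(e46)^2 = 16/9*(+1) + 16/9*(-1) = 0 (each basis 2-blade squares to minus the product of its generators' squares); cross terms between blades sharing an index anticommute and cancel. So B^2 = 0.
Answer: null-rotation, certificate B^2 = 0. The scalar 0 is the complete invariant here: its sign names the subgroup type.


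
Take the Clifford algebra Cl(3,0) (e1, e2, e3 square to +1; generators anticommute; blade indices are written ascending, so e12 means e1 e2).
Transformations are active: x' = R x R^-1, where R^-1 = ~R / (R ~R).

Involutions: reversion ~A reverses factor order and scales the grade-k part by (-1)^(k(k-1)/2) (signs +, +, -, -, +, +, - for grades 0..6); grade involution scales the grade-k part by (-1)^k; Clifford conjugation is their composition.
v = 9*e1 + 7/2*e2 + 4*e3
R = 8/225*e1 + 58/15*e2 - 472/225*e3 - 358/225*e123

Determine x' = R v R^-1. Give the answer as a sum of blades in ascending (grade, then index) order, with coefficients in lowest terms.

~R = 8/225*e1 + 58/15*e2 - 472/225*e3 + 358/225*e123, and R ~R = 369304/16875, so R^-1 = ~R / (369304/16875).
R v = 1229/225 - 1026/25*e12 + 5533/225*e13 + 382/45*e23
Answer: -26696/2613*e1 + 10483/5226*e2 + 185/201*e3
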